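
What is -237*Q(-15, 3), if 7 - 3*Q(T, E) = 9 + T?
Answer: -1027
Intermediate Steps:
Q(T, E) = -2/3 - T/3 (Q(T, E) = 7/3 - (9 + T)/3 = 7/3 + (-3 - T/3) = -2/3 - T/3)
-237*Q(-15, 3) = -237*(-2/3 - 1/3*(-15)) = -237*(-2/3 + 5) = -237*13/3 = -1027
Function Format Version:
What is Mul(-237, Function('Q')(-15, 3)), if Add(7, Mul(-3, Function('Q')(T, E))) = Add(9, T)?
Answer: -1027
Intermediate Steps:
Function('Q')(T, E) = Add(Rational(-2, 3), Mul(Rational(-1, 3), T)) (Function('Q')(T, E) = Add(Rational(7, 3), Mul(Rational(-1, 3), Add(9, T))) = Add(Rational(7, 3), Add(-3, Mul(Rational(-1, 3), T))) = Add(Rational(-2, 3), Mul(Rational(-1, 3), T)))
Mul(-237, Function('Q')(-15, 3)) = Mul(-237, Add(Rational(-2, 3), Mul(Rational(-1, 3), -15))) = Mul(-237, Add(Rational(-2, 3), 5)) = Mul(-237, Rational(13, 3)) = -1027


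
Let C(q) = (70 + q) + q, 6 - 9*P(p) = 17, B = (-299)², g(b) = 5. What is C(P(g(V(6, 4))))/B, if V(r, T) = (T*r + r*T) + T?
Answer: 608/804609 ≈ 0.00075565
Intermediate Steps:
V(r, T) = T + 2*T*r (V(r, T) = (T*r + T*r) + T = 2*T*r + T = T + 2*T*r)
B = 89401
P(p) = -11/9 (P(p) = ⅔ - ⅑*17 = ⅔ - 17/9 = -11/9)
C(q) = 70 + 2*q
C(P(g(V(6, 4))))/B = (70 + 2*(-11/9))/89401 = (70 - 22/9)*(1/89401) = (608/9)*(1/89401) = 608/804609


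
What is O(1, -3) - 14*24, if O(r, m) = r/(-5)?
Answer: -1681/5 ≈ -336.20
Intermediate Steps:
O(r, m) = -r/5 (O(r, m) = r*(-⅕) = -r/5)
O(1, -3) - 14*24 = -⅕*1 - 14*24 = -⅕ - 336 = -1681/5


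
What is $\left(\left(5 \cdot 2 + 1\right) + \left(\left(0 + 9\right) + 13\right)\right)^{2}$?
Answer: $1089$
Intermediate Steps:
$\left(\left(5 \cdot 2 + 1\right) + \left(\left(0 + 9\right) + 13\right)\right)^{2} = \left(\left(10 + 1\right) + \left(9 + 13\right)\right)^{2} = \left(11 + 22\right)^{2} = 33^{2} = 1089$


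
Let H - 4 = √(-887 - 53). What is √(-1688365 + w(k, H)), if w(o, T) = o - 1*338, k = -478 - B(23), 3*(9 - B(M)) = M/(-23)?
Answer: I*√15202713/3 ≈ 1299.7*I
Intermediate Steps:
B(M) = 9 + M/69 (B(M) = 9 - M/(3*(-23)) = 9 - M*(-1)/(3*23) = 9 - (-1)*M/69 = 9 + M/69)
H = 4 + 2*I*√235 (H = 4 + √(-887 - 53) = 4 + √(-940) = 4 + 2*I*√235 ≈ 4.0 + 30.659*I)
k = -1462/3 (k = -478 - (9 + (1/69)*23) = -478 - (9 + ⅓) = -478 - 1*28/3 = -478 - 28/3 = -1462/3 ≈ -487.33)
w(o, T) = -338 + o (w(o, T) = o - 338 = -338 + o)
√(-1688365 + w(k, H)) = √(-1688365 + (-338 - 1462/3)) = √(-1688365 - 2476/3) = √(-5067571/3) = I*√15202713/3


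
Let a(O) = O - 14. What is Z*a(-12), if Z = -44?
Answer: 1144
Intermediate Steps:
a(O) = -14 + O
Z*a(-12) = -44*(-14 - 12) = -44*(-26) = 1144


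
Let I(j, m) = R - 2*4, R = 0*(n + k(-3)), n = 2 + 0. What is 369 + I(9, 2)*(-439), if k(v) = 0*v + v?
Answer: 3881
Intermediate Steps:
k(v) = v (k(v) = 0 + v = v)
n = 2
R = 0 (R = 0*(2 - 3) = 0*(-1) = 0)
I(j, m) = -8 (I(j, m) = 0 - 2*4 = 0 - 8 = -8)
369 + I(9, 2)*(-439) = 369 - 8*(-439) = 369 + 3512 = 3881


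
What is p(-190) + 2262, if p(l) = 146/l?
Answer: 214817/95 ≈ 2261.2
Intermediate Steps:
p(-190) + 2262 = 146/(-190) + 2262 = 146*(-1/190) + 2262 = -73/95 + 2262 = 214817/95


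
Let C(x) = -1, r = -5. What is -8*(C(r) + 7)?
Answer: -48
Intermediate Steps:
-8*(C(r) + 7) = -8*(-1 + 7) = -8*6 = -48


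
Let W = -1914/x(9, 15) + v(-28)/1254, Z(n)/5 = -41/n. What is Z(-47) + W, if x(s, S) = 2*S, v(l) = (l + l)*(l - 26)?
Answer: -2800872/49115 ≈ -57.027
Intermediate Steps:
Z(n) = -205/n (Z(n) = 5*(-41/n) = -205/n)
v(l) = 2*l*(-26 + l) (v(l) = (2*l)*(-26 + l) = 2*l*(-26 + l))
W = -64151/1045 (W = -1914/(2*15) + (2*(-28)*(-26 - 28))/1254 = -1914/30 + (2*(-28)*(-54))*(1/1254) = -1914*1/30 + 3024*(1/1254) = -319/5 + 504/209 = -64151/1045 ≈ -61.388)
Z(-47) + W = -205/(-47) - 64151/1045 = -205*(-1/47) - 64151/1045 = 205/47 - 64151/1045 = -2800872/49115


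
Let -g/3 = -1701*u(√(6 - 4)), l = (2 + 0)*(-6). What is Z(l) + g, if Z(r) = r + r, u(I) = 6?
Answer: 30594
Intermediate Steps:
l = -12 (l = 2*(-6) = -12)
Z(r) = 2*r
g = 30618 (g = -(-5103)*6 = -3*(-10206) = 30618)
Z(l) + g = 2*(-12) + 30618 = -24 + 30618 = 30594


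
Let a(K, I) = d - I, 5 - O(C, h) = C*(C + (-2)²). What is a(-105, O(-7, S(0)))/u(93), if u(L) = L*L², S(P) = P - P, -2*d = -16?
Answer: 8/268119 ≈ 2.9838e-5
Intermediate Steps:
d = 8 (d = -½*(-16) = 8)
S(P) = 0
O(C, h) = 5 - C*(4 + C) (O(C, h) = 5 - C*(C + (-2)²) = 5 - C*(C + 4) = 5 - C*(4 + C))
u(L) = L³
a(K, I) = 8 - I
a(-105, O(-7, S(0)))/u(93) = (8 - (5 - 1*(-7)² - 4*(-7)))/(93³) = (8 - (5 - 1*49 + 28))/804357 = (8 - (5 - 49 + 28))*(1/804357) = (8 - 1*(-16))*(1/804357) = (8 + 16)*(1/804357) = 24*(1/804357) = 8/268119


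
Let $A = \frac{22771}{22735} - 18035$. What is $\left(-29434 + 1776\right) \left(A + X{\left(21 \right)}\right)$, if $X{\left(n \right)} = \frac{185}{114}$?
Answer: $\frac{646313952570449}{1295895} \approx 4.9874 \cdot 10^{8}$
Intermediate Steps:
$A = - \frac{410002954}{22735}$ ($A = 22771 \cdot \frac{1}{22735} - 18035 = \frac{22771}{22735} - 18035 = - \frac{410002954}{22735} \approx -18034.0$)
$X{\left(n \right)} = \frac{185}{114}$ ($X{\left(n \right)} = 185 \cdot \frac{1}{114} = \frac{185}{114}$)
$\left(-29434 + 1776\right) \left(A + X{\left(21 \right)}\right) = \left(-29434 + 1776\right) \left(- \frac{410002954}{22735} + \frac{185}{114}\right) = \left(-27658\right) \left(- \frac{46736130781}{2591790}\right) = \frac{646313952570449}{1295895}$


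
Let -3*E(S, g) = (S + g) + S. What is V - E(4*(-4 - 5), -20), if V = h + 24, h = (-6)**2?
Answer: 88/3 ≈ 29.333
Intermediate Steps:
E(S, g) = -2*S/3 - g/3 (E(S, g) = -((S + g) + S)/3 = -(g + 2*S)/3 = -2*S/3 - g/3)
h = 36
V = 60 (V = 36 + 24 = 60)
V - E(4*(-4 - 5), -20) = 60 - (-8*(-4 - 5)/3 - 1/3*(-20)) = 60 - (-8*(-9)/3 + 20/3) = 60 - (-2/3*(-36) + 20/3) = 60 - (24 + 20/3) = 60 - 1*92/3 = 60 - 92/3 = 88/3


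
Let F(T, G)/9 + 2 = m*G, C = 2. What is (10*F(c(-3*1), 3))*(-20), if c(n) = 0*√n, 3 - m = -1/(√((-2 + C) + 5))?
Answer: -12600 - 1080*√5 ≈ -15015.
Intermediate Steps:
m = 3 + √5/5 (m = 3 - (-1)/(√((-2 + 2) + 5)) = 3 - (-1)/(√(0 + 5)) = 3 - (-1)/(√5) = 3 - (-1)*√5/5 = 3 + √5/5 ≈ 3.4472)
c(n) = 0
F(T, G) = -18 + 9*G*(3 + √5/5) (F(T, G) = -18 + 9*((3 + √5/5)*G) = -18 + 9*(G*(3 + √5/5)) = -18 + 9*G*(3 + √5/5))
(10*F(c(-3*1), 3))*(-20) = (10*(-18 + (9/5)*3*(15 + √5)))*(-20) = (10*(-18 + (81 + 27*√5/5)))*(-20) = (10*(63 + 27*√5/5))*(-20) = (630 + 54*√5)*(-20) = -12600 - 1080*√5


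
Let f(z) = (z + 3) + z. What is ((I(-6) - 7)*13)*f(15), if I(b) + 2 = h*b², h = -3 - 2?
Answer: -81081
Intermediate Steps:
h = -5
I(b) = -2 - 5*b²
f(z) = 3 + 2*z (f(z) = (3 + z) + z = 3 + 2*z)
((I(-6) - 7)*13)*f(15) = (((-2 - 5*(-6)²) - 7)*13)*(3 + 2*15) = (((-2 - 5*36) - 7)*13)*(3 + 30) = (((-2 - 180) - 7)*13)*33 = ((-182 - 7)*13)*33 = -189*13*33 = -2457*33 = -81081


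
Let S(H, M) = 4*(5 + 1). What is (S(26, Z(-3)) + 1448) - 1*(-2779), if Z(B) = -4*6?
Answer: 4251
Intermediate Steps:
Z(B) = -24
S(H, M) = 24 (S(H, M) = 4*6 = 24)
(S(26, Z(-3)) + 1448) - 1*(-2779) = (24 + 1448) - 1*(-2779) = 1472 + 2779 = 4251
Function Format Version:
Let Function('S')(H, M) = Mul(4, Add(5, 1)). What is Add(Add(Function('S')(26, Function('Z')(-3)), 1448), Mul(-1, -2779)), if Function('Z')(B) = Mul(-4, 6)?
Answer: 4251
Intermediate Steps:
Function('Z')(B) = -24
Function('S')(H, M) = 24 (Function('S')(H, M) = Mul(4, 6) = 24)
Add(Add(Function('S')(26, Function('Z')(-3)), 1448), Mul(-1, -2779)) = Add(Add(24, 1448), Mul(-1, -2779)) = Add(1472, 2779) = 4251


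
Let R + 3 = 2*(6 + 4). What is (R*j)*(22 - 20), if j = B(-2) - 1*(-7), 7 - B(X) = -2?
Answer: 544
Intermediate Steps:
B(X) = 9 (B(X) = 7 - 1*(-2) = 7 + 2 = 9)
j = 16 (j = 9 - 1*(-7) = 9 + 7 = 16)
R = 17 (R = -3 + 2*(6 + 4) = -3 + 2*10 = -3 + 20 = 17)
(R*j)*(22 - 20) = (17*16)*(22 - 20) = 272*2 = 544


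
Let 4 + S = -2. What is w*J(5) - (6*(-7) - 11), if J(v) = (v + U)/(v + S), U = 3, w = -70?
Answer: 613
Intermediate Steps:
S = -6 (S = -4 - 2 = -6)
J(v) = (3 + v)/(-6 + v) (J(v) = (v + 3)/(v - 6) = (3 + v)/(-6 + v))
w*J(5) - (6*(-7) - 11) = -70*(3 + 5)/(-6 + 5) - (6*(-7) - 11) = -70*8/(-1) - (-42 - 11) = -(-70)*8 - 1*(-53) = -70*(-8) + 53 = 560 + 53 = 613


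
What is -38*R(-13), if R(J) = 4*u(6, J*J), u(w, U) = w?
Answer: -912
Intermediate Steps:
R(J) = 24 (R(J) = 4*6 = 24)
-38*R(-13) = -38*24 = -912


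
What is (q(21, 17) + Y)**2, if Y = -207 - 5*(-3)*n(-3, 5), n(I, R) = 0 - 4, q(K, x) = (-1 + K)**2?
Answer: 17689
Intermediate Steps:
n(I, R) = -4
Y = -267 (Y = -207 - 5*(-3)*(-4) = -207 - (-15)*(-4) = -207 - 1*60 = -207 - 60 = -267)
(q(21, 17) + Y)**2 = ((-1 + 21)**2 - 267)**2 = (20**2 - 267)**2 = (400 - 267)**2 = 133**2 = 17689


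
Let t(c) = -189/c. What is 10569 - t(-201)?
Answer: 708060/67 ≈ 10568.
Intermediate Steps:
10569 - t(-201) = 10569 - (-189)/(-201) = 10569 - (-189)*(-1)/201 = 10569 - 1*63/67 = 10569 - 63/67 = 708060/67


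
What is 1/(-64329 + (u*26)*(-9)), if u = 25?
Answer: -1/70179 ≈ -1.4249e-5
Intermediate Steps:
1/(-64329 + (u*26)*(-9)) = 1/(-64329 + (25*26)*(-9)) = 1/(-64329 + 650*(-9)) = 1/(-64329 - 5850) = 1/(-70179) = -1/70179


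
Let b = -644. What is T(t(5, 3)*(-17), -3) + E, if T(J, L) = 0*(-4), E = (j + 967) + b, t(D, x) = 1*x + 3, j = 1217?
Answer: 1540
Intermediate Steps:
t(D, x) = 3 + x (t(D, x) = x + 3 = 3 + x)
E = 1540 (E = (1217 + 967) - 644 = 2184 - 644 = 1540)
T(J, L) = 0
T(t(5, 3)*(-17), -3) + E = 0 + 1540 = 1540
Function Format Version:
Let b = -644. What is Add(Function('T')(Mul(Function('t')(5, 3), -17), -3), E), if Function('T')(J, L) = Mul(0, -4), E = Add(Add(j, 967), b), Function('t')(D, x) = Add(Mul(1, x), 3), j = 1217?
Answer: 1540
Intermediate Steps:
Function('t')(D, x) = Add(3, x) (Function('t')(D, x) = Add(x, 3) = Add(3, x))
E = 1540 (E = Add(Add(1217, 967), -644) = Add(2184, -644) = 1540)
Function('T')(J, L) = 0
Add(Function('T')(Mul(Function('t')(5, 3), -17), -3), E) = Add(0, 1540) = 1540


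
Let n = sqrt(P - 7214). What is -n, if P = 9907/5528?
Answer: -I*sqrt(55099075470)/2764 ≈ -84.925*I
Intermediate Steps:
P = 9907/5528 (P = 9907*(1/5528) = 9907/5528 ≈ 1.7921)
n = I*sqrt(55099075470)/2764 (n = sqrt(9907/5528 - 7214) = sqrt(-39869085/5528) = I*sqrt(55099075470)/2764 ≈ 84.925*I)
-n = -I*sqrt(55099075470)/2764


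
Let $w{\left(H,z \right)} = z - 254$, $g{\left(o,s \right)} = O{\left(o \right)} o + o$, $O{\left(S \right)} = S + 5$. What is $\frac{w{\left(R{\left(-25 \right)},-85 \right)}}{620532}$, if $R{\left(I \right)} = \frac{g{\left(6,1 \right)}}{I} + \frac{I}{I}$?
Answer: $- \frac{113}{206844} \approx -0.00054631$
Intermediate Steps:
$O{\left(S \right)} = 5 + S$
$g{\left(o,s \right)} = o + o \left(5 + o\right)$ ($g{\left(o,s \right)} = \left(5 + o\right) o + o = o \left(5 + o\right) + o = o + o \left(5 + o\right)$)
$R{\left(I \right)} = 1 + \frac{72}{I}$ ($R{\left(I \right)} = \frac{6 \left(6 + 6\right)}{I} + \frac{I}{I} = \frac{6 \cdot 12}{I} + 1 = \frac{72}{I} + 1 = 1 + \frac{72}{I}$)
$w{\left(H,z \right)} = -254 + z$
$\frac{w{\left(R{\left(-25 \right)},-85 \right)}}{620532} = \frac{-254 - 85}{620532} = \left(-339\right) \frac{1}{620532} = - \frac{113}{206844}$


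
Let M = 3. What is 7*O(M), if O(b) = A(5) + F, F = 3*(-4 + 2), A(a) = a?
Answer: -7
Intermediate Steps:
F = -6 (F = 3*(-2) = -6)
O(b) = -1 (O(b) = 5 - 6 = -1)
7*O(M) = 7*(-1) = -7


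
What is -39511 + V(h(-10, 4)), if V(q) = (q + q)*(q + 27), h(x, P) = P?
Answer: -39263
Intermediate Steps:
V(q) = 2*q*(27 + q) (V(q) = (2*q)*(27 + q) = 2*q*(27 + q))
-39511 + V(h(-10, 4)) = -39511 + 2*4*(27 + 4) = -39511 + 2*4*31 = -39511 + 248 = -39263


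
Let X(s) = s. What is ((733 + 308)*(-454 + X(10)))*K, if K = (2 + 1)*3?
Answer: -4159836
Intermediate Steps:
K = 9 (K = 3*3 = 9)
((733 + 308)*(-454 + X(10)))*K = ((733 + 308)*(-454 + 10))*9 = (1041*(-444))*9 = -462204*9 = -4159836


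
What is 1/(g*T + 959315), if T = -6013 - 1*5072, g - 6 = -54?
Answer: 1/1491395 ≈ 6.7051e-7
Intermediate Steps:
g = -48 (g = 6 - 54 = -48)
T = -11085 (T = -6013 - 5072 = -11085)
1/(g*T + 959315) = 1/(-48*(-11085) + 959315) = 1/(532080 + 959315) = 1/1491395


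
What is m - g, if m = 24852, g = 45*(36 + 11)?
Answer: 22737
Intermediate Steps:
g = 2115 (g = 45*47 = 2115)
m - g = 24852 - 1*2115 = 24852 - 2115 = 22737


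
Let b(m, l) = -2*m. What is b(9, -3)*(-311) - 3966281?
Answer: -3960683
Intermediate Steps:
b(m, l) = -2*m
b(9, -3)*(-311) - 3966281 = -2*9*(-311) - 3966281 = -18*(-311) - 3966281 = 5598 - 3966281 = -3960683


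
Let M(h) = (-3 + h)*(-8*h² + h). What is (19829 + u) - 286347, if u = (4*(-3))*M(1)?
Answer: -266686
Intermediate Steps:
M(h) = (-3 + h)*(h - 8*h²)
u = -168 (u = (4*(-3))*(1*(-3 - 8*1² + 25*1)) = -12*(-3 - 8*1 + 25) = -12*(-3 - 8 + 25) = -12*14 = -168)
(19829 + u) - 286347 = (19829 - 168) - 286347 = 19661 - 286347 = -266686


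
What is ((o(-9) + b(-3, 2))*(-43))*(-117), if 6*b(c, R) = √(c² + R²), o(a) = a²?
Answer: 407511 + 1677*√13/2 ≈ 4.1053e+5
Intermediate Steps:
b(c, R) = √(R² + c²)/6 (b(c, R) = √(c² + R²)/6 = √(R² + c²)/6)
((o(-9) + b(-3, 2))*(-43))*(-117) = (((-9)² + √(2² + (-3)²)/6)*(-43))*(-117) = ((81 + √(4 + 9)/6)*(-43))*(-117) = ((81 + √13/6)*(-43))*(-117) = (-3483 - 43*√13/6)*(-117) = 407511 + 1677*√13/2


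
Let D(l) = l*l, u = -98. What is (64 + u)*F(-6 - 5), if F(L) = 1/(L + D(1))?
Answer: 17/5 ≈ 3.4000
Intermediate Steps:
D(l) = l²
F(L) = 1/(1 + L) (F(L) = 1/(L + 1²) = 1/(L + 1) = 1/(1 + L))
(64 + u)*F(-6 - 5) = (64 - 98)/(1 + (-6 - 5)) = -34/(1 - 11) = -34/(-10) = -34*(-⅒) = 17/5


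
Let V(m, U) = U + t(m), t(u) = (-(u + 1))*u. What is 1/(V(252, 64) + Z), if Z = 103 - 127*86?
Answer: -1/74511 ≈ -1.3421e-5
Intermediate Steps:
Z = -10819 (Z = 103 - 10922 = -10819)
t(u) = u*(-1 - u) (t(u) = (-(1 + u))*u = (-1 - u)*u = u*(-1 - u))
V(m, U) = U - m*(1 + m)
1/(V(252, 64) + Z) = 1/((64 - 1*252*(1 + 252)) - 10819) = 1/((64 - 1*252*253) - 10819) = 1/((64 - 63756) - 10819) = 1/(-63692 - 10819) = 1/(-74511) = -1/74511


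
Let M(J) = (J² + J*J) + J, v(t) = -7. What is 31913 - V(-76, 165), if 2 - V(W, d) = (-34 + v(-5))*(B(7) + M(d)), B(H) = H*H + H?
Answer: -2209600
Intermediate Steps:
M(J) = J + 2*J² (M(J) = (J² + J²) + J = 2*J² + J = J + 2*J²)
B(H) = H + H² (B(H) = H² + H = H + H²)
V(W, d) = 2298 + 41*d*(1 + 2*d) (V(W, d) = 2 - (-34 - 7)*(7*(1 + 7) + d*(1 + 2*d)) = 2 - (-41)*(7*8 + d*(1 + 2*d)) = 2 - (-41)*(56 + d*(1 + 2*d)) = 2 - (-2296 - 41*d*(1 + 2*d)) = 2 + (2296 + 41*d*(1 + 2*d)) = 2298 + 41*d*(1 + 2*d))
31913 - V(-76, 165) = 31913 - (2298 + 41*165*(1 + 2*165)) = 31913 - (2298 + 41*165*(1 + 330)) = 31913 - (2298 + 41*165*331) = 31913 - (2298 + 2239215) = 31913 - 1*2241513 = 31913 - 2241513 = -2209600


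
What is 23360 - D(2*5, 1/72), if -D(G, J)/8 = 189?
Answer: 24872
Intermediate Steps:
D(G, J) = -1512 (D(G, J) = -8*189 = -1512)
23360 - D(2*5, 1/72) = 23360 - 1*(-1512) = 23360 + 1512 = 24872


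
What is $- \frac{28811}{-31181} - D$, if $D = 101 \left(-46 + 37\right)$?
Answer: $\frac{28372340}{31181} \approx 909.92$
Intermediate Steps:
$D = -909$ ($D = 101 \left(-9\right) = -909$)
$- \frac{28811}{-31181} - D = - \frac{28811}{-31181} - -909 = \left(-28811\right) \left(- \frac{1}{31181}\right) + 909 = \frac{28811}{31181} + 909 = \frac{28372340}{31181}$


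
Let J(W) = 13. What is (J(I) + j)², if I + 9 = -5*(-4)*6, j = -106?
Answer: 8649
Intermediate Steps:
I = 111 (I = -9 - 5*(-4)*6 = -9 + 20*6 = -9 + 120 = 111)
(J(I) + j)² = (13 - 106)² = (-93)² = 8649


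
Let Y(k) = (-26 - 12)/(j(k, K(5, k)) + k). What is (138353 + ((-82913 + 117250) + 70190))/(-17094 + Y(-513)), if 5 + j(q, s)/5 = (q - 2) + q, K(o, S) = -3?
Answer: -689536320/48529847 ≈ -14.208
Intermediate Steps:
j(q, s) = -35 + 10*q (j(q, s) = -25 + 5*((q - 2) + q) = -25 + 5*((-2 + q) + q) = -25 + 5*(-2 + 2*q) = -25 + (-10 + 10*q) = -35 + 10*q)
Y(k) = -38/(-35 + 11*k) (Y(k) = (-26 - 12)/((-35 + 10*k) + k) = -38/(-35 + 11*k))
(138353 + ((-82913 + 117250) + 70190))/(-17094 + Y(-513)) = (138353 + ((-82913 + 117250) + 70190))/(-17094 - 38/(-35 + 11*(-513))) = (138353 + (34337 + 70190))/(-17094 - 38/(-35 - 5643)) = (138353 + 104527)/(-17094 - 38/(-5678)) = 242880/(-17094 - 38*(-1/5678)) = 242880/(-17094 + 19/2839) = 242880/(-48529847/2839) = 242880*(-2839/48529847) = -689536320/48529847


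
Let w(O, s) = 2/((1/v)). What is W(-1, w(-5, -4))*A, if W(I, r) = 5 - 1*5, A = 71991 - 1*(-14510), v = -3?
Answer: 0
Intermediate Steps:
w(O, s) = -6 (w(O, s) = 2/((1/(-3))) = 2/((1*(-⅓))) = 2/(-⅓) = 2*(-3) = -6)
A = 86501 (A = 71991 + 14510 = 86501)
W(I, r) = 0 (W(I, r) = 5 - 5 = 0)
W(-1, w(-5, -4))*A = 0*86501 = 0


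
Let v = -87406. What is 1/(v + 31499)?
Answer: -1/55907 ≈ -1.7887e-5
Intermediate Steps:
1/(v + 31499) = 1/(-87406 + 31499) = 1/(-55907) = -1/55907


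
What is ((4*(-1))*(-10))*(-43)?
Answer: -1720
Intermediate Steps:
((4*(-1))*(-10))*(-43) = -4*(-10)*(-43) = 40*(-43) = -1720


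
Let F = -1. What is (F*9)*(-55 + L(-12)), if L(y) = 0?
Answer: 495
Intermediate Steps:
(F*9)*(-55 + L(-12)) = (-1*9)*(-55 + 0) = -9*(-55) = 495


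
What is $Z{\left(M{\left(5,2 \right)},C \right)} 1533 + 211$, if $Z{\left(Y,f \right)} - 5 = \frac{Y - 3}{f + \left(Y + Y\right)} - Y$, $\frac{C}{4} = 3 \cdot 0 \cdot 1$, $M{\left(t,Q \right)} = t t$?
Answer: $- \frac{744362}{25} \approx -29774.0$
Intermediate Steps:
$M{\left(t,Q \right)} = t^{2}$
$C = 0$ ($C = 4 \cdot 3 \cdot 0 \cdot 1 = 4 \cdot 0 \cdot 1 = 4 \cdot 0 = 0$)
$Z{\left(Y,f \right)} = 5 - Y + \frac{-3 + Y}{f + 2 Y}$ ($Z{\left(Y,f \right)} = 5 - \left(Y - \frac{Y - 3}{f + \left(Y + Y\right)}\right) = 5 - \left(Y - \frac{-3 + Y}{f + 2 Y}\right) = 5 - Y + \frac{-3 + Y}{f + 2 Y}$)
$Z{\left(M{\left(5,2 \right)},C \right)} 1533 + 211 = \frac{-3 - 2 \left(5^{2}\right)^{2} + 5 \cdot 0 + 11 \cdot 5^{2} - 5^{2} \cdot 0}{0 + 2 \cdot 5^{2}} \cdot 1533 + 211 = \frac{-3 - 2 \cdot 25^{2} + 0 + 11 \cdot 25 - 25 \cdot 0}{0 + 2 \cdot 25} \cdot 1533 + 211 = \frac{-3 - 1250 + 0 + 275 + 0}{0 + 50} \cdot 1533 + 211 = \frac{-3 - 1250 + 0 + 275 + 0}{50} \cdot 1533 + 211 = \frac{1}{50} \left(-978\right) 1533 + 211 = \left(- \frac{489}{25}\right) 1533 + 211 = - \frac{749637}{25} + 211 = - \frac{744362}{25}$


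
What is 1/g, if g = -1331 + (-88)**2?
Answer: 1/6413 ≈ 0.00015593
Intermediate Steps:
g = 6413 (g = -1331 + 7744 = 6413)
1/g = 1/6413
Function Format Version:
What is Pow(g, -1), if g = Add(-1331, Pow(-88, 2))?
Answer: Rational(1, 6413) ≈ 0.00015593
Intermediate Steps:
g = 6413 (g = Add(-1331, 7744) = 6413)
Pow(g, -1) = Pow(6413, -1) = Rational(1, 6413)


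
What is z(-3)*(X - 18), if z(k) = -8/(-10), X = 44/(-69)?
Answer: -5144/345 ≈ -14.910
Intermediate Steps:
X = -44/69 (X = 44*(-1/69) = -44/69 ≈ -0.63768)
z(k) = ⅘ (z(k) = -8*(-⅒) = ⅘)
z(-3)*(X - 18) = 4*(-44/69 - 18)/5 = (⅘)*(-1286/69) = -5144/345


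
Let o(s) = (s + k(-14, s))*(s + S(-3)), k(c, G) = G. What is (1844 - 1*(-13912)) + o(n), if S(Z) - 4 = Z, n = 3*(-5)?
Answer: 16176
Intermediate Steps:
n = -15
S(Z) = 4 + Z
o(s) = 2*s*(1 + s) (o(s) = (s + s)*(s + (4 - 3)) = (2*s)*(s + 1) = (2*s)*(1 + s) = 2*s*(1 + s))
(1844 - 1*(-13912)) + o(n) = (1844 - 1*(-13912)) + 2*(-15)*(1 - 15) = (1844 + 13912) + 2*(-15)*(-14) = 15756 + 420 = 16176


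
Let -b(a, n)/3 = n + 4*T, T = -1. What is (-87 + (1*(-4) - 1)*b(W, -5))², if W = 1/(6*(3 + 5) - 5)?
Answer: 49284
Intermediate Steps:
W = 1/43 (W = 1/(6*8 - 5) = 1/(48 - 5) = 1/43 ≈ 0.023256)
b(a, n) = 12 - 3*n (b(a, n) = -3*(n + 4*(-1)) = -3*(n - 4) = -3*(-4 + n) = 12 - 3*n)
(-87 + (1*(-4) - 1)*b(W, -5))² = (-87 + (1*(-4) - 1)*(12 - 3*(-5)))² = (-87 + (-4 - 1)*(12 + 15))² = (-87 - 5*27)² = (-87 - 135)² = (-222)² = 49284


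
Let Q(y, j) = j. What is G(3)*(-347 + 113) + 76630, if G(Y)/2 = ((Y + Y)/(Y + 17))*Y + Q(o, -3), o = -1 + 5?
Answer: 388064/5 ≈ 77613.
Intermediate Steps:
o = 4
G(Y) = -6 + 4*Y²/(17 + Y) (G(Y) = 2*(((Y + Y)/(Y + 17))*Y - 3) = 2*(((2*Y)/(17 + Y))*Y - 3) = 2*((2*Y/(17 + Y))*Y - 3) = 2*(2*Y²/(17 + Y) - 3) = 2*(-3 + 2*Y²/(17 + Y)) = -6 + 4*Y²/(17 + Y))
G(3)*(-347 + 113) + 76630 = (2*(-51 - 3*3 + 2*3²)/(17 + 3))*(-347 + 113) + 76630 = (2*(-51 - 9 + 2*9)/20)*(-234) + 76630 = (2*(1/20)*(-51 - 9 + 18))*(-234) + 76630 = (2*(1/20)*(-42))*(-234) + 76630 = -21/5*(-234) + 76630 = 4914/5 + 76630 = 388064/5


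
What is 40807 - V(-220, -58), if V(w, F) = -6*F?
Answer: 40459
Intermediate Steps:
40807 - V(-220, -58) = 40807 - (-6)*(-58) = 40807 - 1*348 = 40807 - 348 = 40459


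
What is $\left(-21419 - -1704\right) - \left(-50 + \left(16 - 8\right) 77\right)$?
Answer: $-20281$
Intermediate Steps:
$\left(-21419 - -1704\right) - \left(-50 + \left(16 - 8\right) 77\right) = \left(-21419 + 1704\right) - \left(-50 + 8 \cdot 77\right) = -19715 - \left(-50 + 616\right) = -19715 - 566 = -20281$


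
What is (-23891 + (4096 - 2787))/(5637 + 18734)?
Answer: -22582/24371 ≈ -0.92659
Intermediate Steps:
(-23891 + (4096 - 2787))/(5637 + 18734) = (-23891 + 1309)/24371 = -22582*1/24371 = -22582/24371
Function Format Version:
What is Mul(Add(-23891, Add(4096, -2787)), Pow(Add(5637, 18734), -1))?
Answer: Rational(-22582, 24371) ≈ -0.92659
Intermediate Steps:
Mul(Add(-23891, Add(4096, -2787)), Pow(Add(5637, 18734), -1)) = Mul(Add(-23891, 1309), Pow(24371, -1)) = Mul(-22582, Rational(1, 24371)) = Rational(-22582, 24371)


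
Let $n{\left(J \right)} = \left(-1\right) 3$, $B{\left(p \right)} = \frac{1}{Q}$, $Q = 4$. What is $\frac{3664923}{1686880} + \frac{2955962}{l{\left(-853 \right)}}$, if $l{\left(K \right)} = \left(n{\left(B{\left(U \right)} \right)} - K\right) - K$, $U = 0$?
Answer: $\frac{29541979541}{16998560} \approx 1737.9$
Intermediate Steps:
$B{\left(p \right)} = \frac{1}{4}$
$n{\left(J \right)} = -3$
$l{\left(K \right)} = -3 - 2 K$ ($l{\left(K \right)} = \left(-3 - K\right) - K = -3 - 2 K$)
$\frac{3664923}{1686880} + \frac{2955962}{l{\left(-853 \right)}} = \frac{3664923}{1686880} + \frac{2955962}{-3 - -1706} = 3664923 \cdot \frac{1}{1686880} + \frac{2955962}{-3 + 1706} = \frac{3664923}{1686880} + \frac{2955962}{1703} = \frac{29541979541}{16998560}$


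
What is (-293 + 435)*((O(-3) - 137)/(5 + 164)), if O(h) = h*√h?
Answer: -19454/169 - 426*I*√3/169 ≈ -115.11 - 4.366*I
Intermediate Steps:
O(h) = h^(3/2)
(-293 + 435)*((O(-3) - 137)/(5 + 164)) = (-293 + 435)*(((-3)^(3/2) - 137)/(5 + 164)) = 142*((-3*I*√3 - 137)/169) = 142*((-137 - 3*I*√3)*(1/169)) = 142*(-137/169 - 3*I*√3/169) = -19454/169 - 426*I*√3/169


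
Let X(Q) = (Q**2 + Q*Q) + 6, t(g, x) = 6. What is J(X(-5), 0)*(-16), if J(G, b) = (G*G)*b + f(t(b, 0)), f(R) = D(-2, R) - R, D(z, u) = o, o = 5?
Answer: 16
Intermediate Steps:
D(z, u) = 5
X(Q) = 6 + 2*Q**2 (X(Q) = (Q**2 + Q**2) + 6 = 2*Q**2 + 6 = 6 + 2*Q**2)
f(R) = 5 - R
J(G, b) = -1 + b*G**2 (J(G, b) = (G*G)*b + (5 - 1*6) = G**2*b + (5 - 6) = b*G**2 - 1 = -1 + b*G**2)
J(X(-5), 0)*(-16) = (-1 + 0*(6 + 2*(-5)**2)**2)*(-16) = (-1 + 0*(6 + 2*25)**2)*(-16) = (-1 + 0*(6 + 50)**2)*(-16) = (-1 + 0*56**2)*(-16) = (-1 + 0*3136)*(-16) = (-1 + 0)*(-16) = -1*(-16) = 16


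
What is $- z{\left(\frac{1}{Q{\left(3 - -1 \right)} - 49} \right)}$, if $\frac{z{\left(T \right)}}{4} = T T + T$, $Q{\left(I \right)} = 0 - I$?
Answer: $\frac{208}{2809} \approx 0.074048$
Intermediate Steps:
$Q{\left(I \right)} = - I$
$z{\left(T \right)} = 4 T + 4 T^{2}$ ($z{\left(T \right)} = 4 \left(T T + T\right) = 4 \left(T^{2} + T\right) = 4 \left(T + T^{2}\right) = 4 T + 4 T^{2}$)
$- z{\left(\frac{1}{Q{\left(3 - -1 \right)} - 49} \right)} = - \frac{4 \left(1 + \frac{1}{- (3 - -1) - 49}\right)}{- (3 - -1) - 49} = - \frac{4 \left(1 + \frac{1}{- (3 + 1) - 49}\right)}{- (3 + 1) - 49} = - \frac{4 \left(1 + \frac{1}{\left(-1\right) 4 - 49}\right)}{\left(-1\right) 4 - 49} = - \frac{4 \left(1 + \frac{1}{-4 - 49}\right)}{-4 - 49} = - \frac{4 \left(1 + \frac{1}{-53}\right)}{-53} = - \frac{4 \left(-1\right) \left(1 - \frac{1}{53}\right)}{53} = - \frac{4 \left(-1\right) 52}{53 \cdot 53} = \left(-1\right) \left(- \frac{208}{2809}\right) = \frac{208}{2809}$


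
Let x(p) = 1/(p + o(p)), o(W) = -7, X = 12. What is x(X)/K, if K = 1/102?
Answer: 102/5 ≈ 20.400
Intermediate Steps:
x(p) = 1/(-7 + p) (x(p) = 1/(p - 7) = 1/(-7 + p))
K = 1/102 ≈ 0.0098039
x(X)/K = 1/((-7 + 12)*(1/102)) = 102/5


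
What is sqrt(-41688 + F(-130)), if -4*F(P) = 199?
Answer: I*sqrt(166951)/2 ≈ 204.3*I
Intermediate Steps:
F(P) = -199/4 (F(P) = -1/4*199 = -199/4)
sqrt(-41688 + F(-130)) = sqrt(-41688 - 199/4) = sqrt(-166951/4) = I*sqrt(166951)/2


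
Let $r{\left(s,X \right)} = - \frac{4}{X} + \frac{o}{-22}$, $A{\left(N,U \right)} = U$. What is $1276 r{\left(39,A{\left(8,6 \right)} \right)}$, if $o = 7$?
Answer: $- \frac{3770}{3} \approx -1256.7$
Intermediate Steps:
$r{\left(s,X \right)} = - \frac{7}{22} - \frac{4}{X}$ ($r{\left(s,X \right)} = - \frac{4}{X} + \frac{7}{-22} = - \frac{4}{X} + 7 \left(- \frac{1}{22}\right) = - \frac{4}{X} - \frac{7}{22} = - \frac{7}{22} - \frac{4}{X}$)
$1276 r{\left(39,A{\left(8,6 \right)} \right)} = 1276 \left(- \frac{7}{22} - \frac{4}{6}\right) = 1276 \left(- \frac{7}{22} - \frac{2}{3}\right) = 1276 \left(- \frac{65}{66}\right) = - \frac{3770}{3}$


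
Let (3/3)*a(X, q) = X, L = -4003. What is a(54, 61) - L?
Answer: 4057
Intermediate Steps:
a(X, q) = X
a(54, 61) - L = 54 - 1*(-4003) = 54 + 4003 = 4057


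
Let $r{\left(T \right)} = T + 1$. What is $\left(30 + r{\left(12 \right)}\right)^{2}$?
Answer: $1849$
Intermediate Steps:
$r{\left(T \right)} = 1 + T$
$\left(30 + r{\left(12 \right)}\right)^{2} = \left(30 + \left(1 + 12\right)\right)^{2} = \left(30 + 13\right)^{2} = 43^{2} = 1849$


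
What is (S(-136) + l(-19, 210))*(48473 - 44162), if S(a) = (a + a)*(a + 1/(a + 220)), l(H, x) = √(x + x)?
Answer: 1116209868/7 + 8622*√105 ≈ 1.5955e+8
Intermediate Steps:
l(H, x) = √2*√x (l(H, x) = √(2*x) = √2*√x)
S(a) = 2*a*(a + 1/(220 + a)) (S(a) = (2*a)*(a + 1/(220 + a)) = 2*a*(a + 1/(220 + a)))
(S(-136) + l(-19, 210))*(48473 - 44162) = (2*(-136)*(1 + (-136)² + 220*(-136))/(220 - 136) + √2*√210)*(48473 - 44162) = (2*(-136)*(1 + 18496 - 29920)/84 + 2*√105)*4311 = (2*(-136)*(1/84)*(-11423) + 2*√105)*4311 = (776764/21 + 2*√105)*4311 = 1116209868/7 + 8622*√105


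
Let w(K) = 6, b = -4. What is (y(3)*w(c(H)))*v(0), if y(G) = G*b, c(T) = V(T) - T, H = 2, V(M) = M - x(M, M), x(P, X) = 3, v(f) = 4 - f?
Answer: -288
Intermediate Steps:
V(M) = -3 + M (V(M) = M - 1*3 = M - 3 = -3 + M)
c(T) = -3 (c(T) = (-3 + T) - T = -3)
y(G) = -4*G (y(G) = G*(-4) = -4*G)
(y(3)*w(c(H)))*v(0) = (-4*3*6)*(4 - 1*0) = (-12*6)*(4 + 0) = -72*4 = -288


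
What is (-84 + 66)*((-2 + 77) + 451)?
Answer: -9468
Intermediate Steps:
(-84 + 66)*((-2 + 77) + 451) = -18*(75 + 451) = -18*526 = -9468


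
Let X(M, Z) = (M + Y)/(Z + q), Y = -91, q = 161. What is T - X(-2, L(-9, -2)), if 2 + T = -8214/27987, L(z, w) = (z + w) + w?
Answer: -2299011/1380692 ≈ -1.6651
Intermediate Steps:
L(z, w) = z + 2*w (L(z, w) = (w + z) + w = z + 2*w)
T = -21396/9329 (T = -2 - 8214/27987 = -2 - 8214*1/27987 = -2 - 2738/9329 = -21396/9329 ≈ -2.2935)
X(M, Z) = (-91 + M)/(161 + Z) (X(M, Z) = (M - 91)/(Z + 161) = (-91 + M)/(161 + Z))
T - X(-2, L(-9, -2)) = -21396/9329 - (-91 - 2)/(161 + (-9 + 2*(-2))) = -21396/9329 - (-93)/(161 + (-9 - 4)) = -21396/9329 - (-93)/(161 - 13) = -21396/9329 - (-93)/148 = -21396/9329 - 1*(-93/148) = -21396/9329 + 93/148 = -2299011/1380692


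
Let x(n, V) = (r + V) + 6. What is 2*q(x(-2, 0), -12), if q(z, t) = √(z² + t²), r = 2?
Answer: 8*√13 ≈ 28.844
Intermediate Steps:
x(n, V) = 8 + V (x(n, V) = (2 + V) + 6 = 8 + V)
q(z, t) = √(t² + z²)
2*q(x(-2, 0), -12) = 2*√((-12)² + (8 + 0)²) = 2*√(144 + 8²) = 2*√(144 + 64) = 2*√208 = 2*(4*√13) = 8*√13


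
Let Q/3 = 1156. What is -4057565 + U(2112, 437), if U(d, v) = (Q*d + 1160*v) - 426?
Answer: 3773345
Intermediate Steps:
Q = 3468 (Q = 3*1156 = 3468)
U(d, v) = -426 + 1160*v + 3468*d (U(d, v) = (3468*d + 1160*v) - 426 = (1160*v + 3468*d) - 426 = -426 + 1160*v + 3468*d)
-4057565 + U(2112, 437) = -4057565 + (-426 + 1160*437 + 3468*2112) = -4057565 + (-426 + 506920 + 7324416) = -4057565 + 7830910 = 3773345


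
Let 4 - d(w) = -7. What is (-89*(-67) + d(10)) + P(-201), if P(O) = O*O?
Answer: 46375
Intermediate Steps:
P(O) = O²
d(w) = 11 (d(w) = 4 - 1*(-7) = 4 + 7 = 11)
(-89*(-67) + d(10)) + P(-201) = (-89*(-67) + 11) + (-201)² = (5963 + 11) + 40401 = 5974 + 40401 = 46375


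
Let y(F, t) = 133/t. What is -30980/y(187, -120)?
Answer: 3717600/133 ≈ 27952.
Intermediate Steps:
-30980/y(187, -120) = -30980/(133/(-120)) = -30980/(133*(-1/120)) = -30980/(-133/120) = -30980*(-120/133) = 3717600/133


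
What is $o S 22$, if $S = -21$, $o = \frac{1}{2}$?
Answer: $-231$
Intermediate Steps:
$o = \frac{1}{2} \approx 0.5$
$o S 22 = \frac{1}{2} \left(-21\right) 22 = \left(- \frac{21}{2}\right) 22 = -231$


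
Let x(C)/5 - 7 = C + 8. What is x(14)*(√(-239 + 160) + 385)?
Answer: 55825 + 145*I*√79 ≈ 55825.0 + 1288.8*I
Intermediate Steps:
x(C) = 75 + 5*C (x(C) = 35 + 5*(C + 8) = 35 + 5*(8 + C) = 35 + (40 + 5*C) = 75 + 5*C)
x(14)*(√(-239 + 160) + 385) = (75 + 5*14)*(√(-239 + 160) + 385) = (75 + 70)*(√(-79) + 385) = 145*(I*√79 + 385) = 145*(385 + I*√79) = 55825 + 145*I*√79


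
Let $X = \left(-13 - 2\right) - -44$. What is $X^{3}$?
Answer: $24389$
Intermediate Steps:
$X = 29$ ($X = \left(-13 - 2\right) + 44 = -15 + 44 = 29$)
$X^{3} = 29^{3} = 24389$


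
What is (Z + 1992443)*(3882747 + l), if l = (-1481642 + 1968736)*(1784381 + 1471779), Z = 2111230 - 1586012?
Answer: 3993161108039740207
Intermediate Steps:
Z = 525218
l = 1586055999040 (l = 487094*3256160 = 1586055999040)
(Z + 1992443)*(3882747 + l) = (525218 + 1992443)*(3882747 + 1586055999040) = 2517661*1586059881787 = 3993161108039740207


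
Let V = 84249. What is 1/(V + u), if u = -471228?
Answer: -1/386979 ≈ -2.5841e-6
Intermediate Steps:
1/(V + u) = 1/(84249 - 471228) = 1/(-386979) = -1/386979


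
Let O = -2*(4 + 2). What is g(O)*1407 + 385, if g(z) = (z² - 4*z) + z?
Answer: 253645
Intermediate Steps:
O = -12 (O = -2*6 = -12)
g(z) = z² - 3*z
g(O)*1407 + 385 = -12*(-3 - 12)*1407 + 385 = -12*(-15)*1407 + 385 = 180*1407 + 385 = 253260 + 385 = 253645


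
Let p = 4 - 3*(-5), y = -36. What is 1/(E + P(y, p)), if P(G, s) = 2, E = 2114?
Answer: 1/2116 ≈ 0.00047259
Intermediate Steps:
p = 19 (p = 4 + 15 = 19)
1/(E + P(y, p)) = 1/(2114 + 2) = 1/2116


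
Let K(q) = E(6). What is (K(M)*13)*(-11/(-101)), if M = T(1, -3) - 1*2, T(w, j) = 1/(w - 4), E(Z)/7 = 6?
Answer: 6006/101 ≈ 59.465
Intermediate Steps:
E(Z) = 42 (E(Z) = 7*6 = 42)
T(w, j) = 1/(-4 + w)
M = -7/3 (M = 1/(-4 + 1) - 1*2 = 1/(-3) - 2 = -⅓ - 2 = -7/3 ≈ -2.3333)
K(q) = 42
(K(M)*13)*(-11/(-101)) = (42*13)*(-11/(-101)) = 546*(-11*(-1/101)) = 546*(11/101) = 6006/101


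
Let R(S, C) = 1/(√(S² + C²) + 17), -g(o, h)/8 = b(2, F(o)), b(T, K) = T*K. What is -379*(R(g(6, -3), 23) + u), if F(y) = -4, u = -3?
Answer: 4936475/4336 - 1895*√185/4336 ≈ 1132.5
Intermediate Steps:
b(T, K) = K*T
g(o, h) = 64 (g(o, h) = -(-32)*2 = -8*(-8) = 64)
R(S, C) = 1/(17 + √(C² + S²)) (R(S, C) = 1/(√(C² + S²) + 17) = 1/(17 + √(C² + S²)))
-379*(R(g(6, -3), 23) + u) = -379*(1/(17 + √(23² + 64²)) - 3) = -379*(1/(17 + √(529 + 4096)) - 3) = -379*(1/(17 + √4625) - 3) = -379*(1/(17 + 5*√185) - 3) = -379*(-3 + 1/(17 + 5*√185)) = 1137 - 379/(17 + 5*√185)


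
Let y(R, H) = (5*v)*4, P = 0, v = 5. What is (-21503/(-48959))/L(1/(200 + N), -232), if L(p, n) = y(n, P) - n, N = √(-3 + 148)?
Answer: 21503/16254388 ≈ 0.0013229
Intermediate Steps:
N = √145 ≈ 12.042
y(R, H) = 100 (y(R, H) = (5*5)*4 = 25*4 = 100)
L(p, n) = 100 - n
(-21503/(-48959))/L(1/(200 + N), -232) = (-21503/(-48959))/(100 - 1*(-232)) = (-21503*(-1/48959))/(100 + 232) = (21503/48959)/332 = (21503/48959)*(1/332) = 21503/16254388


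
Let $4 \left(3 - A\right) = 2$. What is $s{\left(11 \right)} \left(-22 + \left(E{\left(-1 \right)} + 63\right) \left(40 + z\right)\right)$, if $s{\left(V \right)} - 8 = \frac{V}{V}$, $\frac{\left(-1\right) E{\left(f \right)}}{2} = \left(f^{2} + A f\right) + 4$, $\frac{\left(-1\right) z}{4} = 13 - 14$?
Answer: $22770$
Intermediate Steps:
$A = \frac{5}{2}$ ($A = 3 - \frac{1}{2} = \frac{5}{2} \approx 2.5$)
$z = 4$ ($z = - 4 \left(13 - 14\right) = \left(-4\right) \left(-1\right) = 4$)
$E{\left(f \right)} = -8 - 5 f - 2 f^{2}$ ($E{\left(f \right)} = - 2 \left(\left(f^{2} + \frac{5 f}{2}\right) + 4\right) = - 2 \left(4 + f^{2} + \frac{5 f}{2}\right) = -8 - 5 f - 2 f^{2}$)
$s{\left(V \right)} = 9$ ($s{\left(V \right)} = 8 + \frac{V}{V} = 8 + 1 = 9$)
$s{\left(11 \right)} \left(-22 + \left(E{\left(-1 \right)} + 63\right) \left(40 + z\right)\right) = 9 \left(-22 + \left(\left(-8 - -5 - 2 \left(-1\right)^{2}\right) + 63\right) \left(40 + 4\right)\right) = 9 \left(-22 + \left(\left(-8 + 5 - 2\right) + 63\right) 44\right) = 9 \left(-22 + \left(-5 + 63\right) 44\right) = 9 \left(-22 + 58 \cdot 44\right) = 9 \left(-22 + 2552\right) = 9 \cdot 2530 = 22770$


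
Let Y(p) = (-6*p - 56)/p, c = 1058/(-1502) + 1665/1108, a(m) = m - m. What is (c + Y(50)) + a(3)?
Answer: -131508149/20802700 ≈ -6.3217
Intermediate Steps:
a(m) = 0
c = 664283/832108 (c = 1058*(-1/1502) + 1665*(1/1108) = -529/751 + 1665/1108 = 664283/832108 ≈ 0.79831)
Y(p) = (-56 - 6*p)/p
(c + Y(50)) + a(3) = (664283/832108 + (-6 - 56/50)) + 0 = (664283/832108 + (-6 - 56*1/50)) + 0 = (664283/832108 + (-6 - 28/25)) + 0 = (664283/832108 - 178/25) + 0 = -131508149/20802700 + 0 = -131508149/20802700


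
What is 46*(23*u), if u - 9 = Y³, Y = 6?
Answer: 238050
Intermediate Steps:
u = 225 (u = 9 + 6³ = 9 + 216 = 225)
46*(23*u) = 46*(23*225) = 46*5175 = 238050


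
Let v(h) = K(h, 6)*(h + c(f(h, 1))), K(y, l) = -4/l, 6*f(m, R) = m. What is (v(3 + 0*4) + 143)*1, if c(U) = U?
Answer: 422/3 ≈ 140.67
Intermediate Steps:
f(m, R) = m/6
v(h) = -7*h/9 (v(h) = (-4/6)*(h + h/6) = (-4*1/6)*(7*h/6) = -7*h/9)
(v(3 + 0*4) + 143)*1 = (-7*(3 + 0*4)/9 + 143)*1 = (-7*(3 + 0)/9 + 143)*1 = (-7/9*3 + 143)*1 = (-7/3 + 143)*1 = (422/3)*1 = 422/3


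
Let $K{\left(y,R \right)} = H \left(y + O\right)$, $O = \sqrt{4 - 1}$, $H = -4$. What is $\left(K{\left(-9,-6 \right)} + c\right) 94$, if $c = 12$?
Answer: $4512 - 376 \sqrt{3} \approx 3860.8$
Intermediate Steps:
$O = \sqrt{3} \approx 1.732$
$K{\left(y,R \right)} = - 4 y - 4 \sqrt{3}$ ($K{\left(y,R \right)} = - 4 \left(y + \sqrt{3}\right) = - 4 y - 4 \sqrt{3}$)
$\left(K{\left(-9,-6 \right)} + c\right) 94 = \left(\left(\left(-4\right) \left(-9\right) - 4 \sqrt{3}\right) + 12\right) 94 = \left(\left(36 - 4 \sqrt{3}\right) + 12\right) 94 = \left(48 - 4 \sqrt{3}\right) 94 = 4512 - 376 \sqrt{3}$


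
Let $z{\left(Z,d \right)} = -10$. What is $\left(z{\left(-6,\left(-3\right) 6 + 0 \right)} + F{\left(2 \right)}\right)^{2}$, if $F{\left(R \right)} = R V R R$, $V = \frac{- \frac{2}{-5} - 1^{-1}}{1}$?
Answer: $\frac{5476}{25} \approx 219.04$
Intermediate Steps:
$V = - \frac{3}{5}$ ($V = \left(\left(-2\right) \left(- \frac{1}{5}\right) - 1\right) 1 = \left(\frac{2}{5} - 1\right) 1 = \left(- \frac{3}{5}\right) 1 = - \frac{3}{5} \approx -0.6$)
$F{\left(R \right)} = - \frac{3 R^{3}}{5}$ ($F{\left(R \right)} = R \left(- \frac{3}{5}\right) R R = - \frac{3 R}{5} R^{2} = - \frac{3 R^{3}}{5}$)
$\left(z{\left(-6,\left(-3\right) 6 + 0 \right)} + F{\left(2 \right)}\right)^{2} = \left(-10 - \frac{3 \cdot 2^{3}}{5}\right)^{2} = \left(-10 - \frac{24}{5}\right)^{2} = \left(- \frac{74}{5}\right)^{2} = \frac{5476}{25}$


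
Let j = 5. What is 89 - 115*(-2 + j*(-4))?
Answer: 2619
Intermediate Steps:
89 - 115*(-2 + j*(-4)) = 89 - 115*(-2 + 5*(-4)) = 89 - 115*(-2 - 20) = 89 - 115*(-22) = 89 + 2530 = 2619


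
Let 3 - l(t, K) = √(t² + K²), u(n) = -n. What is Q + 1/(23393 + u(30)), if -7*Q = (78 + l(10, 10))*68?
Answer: -128683397/163541 + 680*√2/7 ≈ -649.48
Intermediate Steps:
l(t, K) = 3 - √(K² + t²) (l(t, K) = 3 - √(t² + K²) = 3 - √(K² + t²))
Q = -5508/7 + 680*√2/7 (Q = -(78 + (3 - √(10² + 10²)))*68/7 = -(78 + (3 - √(100 + 100)))*68/7 = -(78 + (3 - √200))*68/7 = -(78 + (3 - 10*√2))*68/7 = -(81 - 10*√2)*68/7 = -(5508 - 680*√2)/7 = -5508/7 + 680*√2/7 ≈ -649.48)
Q + 1/(23393 + u(30)) = (-5508/7 + 680*√2/7) + 1/(23393 - 1*30) = (-5508/7 + 680*√2/7) + 1/(23393 - 30) = (-5508/7 + 680*√2/7) + 1/23363 = -128683397/163541 + 680*√2/7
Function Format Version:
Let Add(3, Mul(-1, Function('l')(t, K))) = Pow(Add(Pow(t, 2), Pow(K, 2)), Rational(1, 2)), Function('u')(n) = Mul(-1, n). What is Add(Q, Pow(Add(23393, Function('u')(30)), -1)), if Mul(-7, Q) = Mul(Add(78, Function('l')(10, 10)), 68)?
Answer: Add(Rational(-128683397, 163541), Mul(Rational(680, 7), Pow(2, Rational(1, 2)))) ≈ -649.48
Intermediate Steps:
Function('l')(t, K) = Add(3, Mul(-1, Pow(Add(Pow(K, 2), Pow(t, 2)), Rational(1, 2)))) (Function('l')(t, K) = Add(3, Mul(-1, Pow(Add(Pow(t, 2), Pow(K, 2)), Rational(1, 2)))) = Add(3, Mul(-1, Pow(Add(Pow(K, 2), Pow(t, 2)), Rational(1, 2)))))
Q = Add(Rational(-5508, 7), Mul(Rational(680, 7), Pow(2, Rational(1, 2)))) (Q = Mul(Rational(-1, 7), Mul(Add(78, Add(3, Mul(-1, Pow(Add(Pow(10, 2), Pow(10, 2)), Rational(1, 2))))), 68)) = Mul(Rational(-1, 7), Mul(Add(78, Add(3, Mul(-1, Pow(Add(100, 100), Rational(1, 2))))), 68)) = Mul(Rational(-1, 7), Mul(Add(78, Add(3, Mul(-1, Pow(200, Rational(1, 2))))), 68)) = Mul(Rational(-1, 7), Mul(Add(78, Add(3, Mul(-1, Mul(10, Pow(2, Rational(1, 2)))))), 68)) = Mul(Rational(-1, 7), Mul(Add(78, Add(3, Mul(-10, Pow(2, Rational(1, 2))))), 68)) = Mul(Rational(-1, 7), Mul(Add(81, Mul(-10, Pow(2, Rational(1, 2)))), 68)) = Mul(Rational(-1, 7), Add(5508, Mul(-680, Pow(2, Rational(1, 2))))) = Add(Rational(-5508, 7), Mul(Rational(680, 7), Pow(2, Rational(1, 2)))) ≈ -649.48)
Add(Q, Pow(Add(23393, Function('u')(30)), -1)) = Add(Add(Rational(-5508, 7), Mul(Rational(680, 7), Pow(2, Rational(1, 2)))), Pow(Add(23393, Mul(-1, 30)), -1)) = Add(Add(Rational(-5508, 7), Mul(Rational(680, 7), Pow(2, Rational(1, 2)))), Pow(Add(23393, -30), -1)) = Add(Add(Rational(-5508, 7), Mul(Rational(680, 7), Pow(2, Rational(1, 2)))), Pow(23363, -1)) = Add(Add(Rational(-5508, 7), Mul(Rational(680, 7), Pow(2, Rational(1, 2)))), Rational(1, 23363)) = Add(Rational(-128683397, 163541), Mul(Rational(680, 7), Pow(2, Rational(1, 2))))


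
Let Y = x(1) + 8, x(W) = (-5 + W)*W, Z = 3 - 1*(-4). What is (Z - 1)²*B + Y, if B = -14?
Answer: -500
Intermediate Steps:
Z = 7 (Z = 3 + 4 = 7)
x(W) = W*(-5 + W)
Y = 4 (Y = 1*(-5 + 1) + 8 = 1*(-4) + 8 = -4 + 8 = 4)
(Z - 1)²*B + Y = (7 - 1)²*(-14) + 4 = 6²*(-14) + 4 = 36*(-14) + 4 = -504 + 4 = -500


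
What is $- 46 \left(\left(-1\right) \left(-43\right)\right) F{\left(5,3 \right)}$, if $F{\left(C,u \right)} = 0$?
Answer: $0$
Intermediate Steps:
$- 46 \left(\left(-1\right) \left(-43\right)\right) F{\left(5,3 \right)} = - 46 \left(\left(-1\right) \left(-43\right)\right) 0 = \left(-46\right) 43 \cdot 0 = \left(-1978\right) 0 = 0$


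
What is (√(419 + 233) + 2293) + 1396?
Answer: 3689 + 2*√163 ≈ 3714.5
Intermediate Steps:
(√(419 + 233) + 2293) + 1396 = (√652 + 2293) + 1396 = (2*√163 + 2293) + 1396 = (2293 + 2*√163) + 1396 = 3689 + 2*√163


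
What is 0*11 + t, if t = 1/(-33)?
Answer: -1/33 ≈ -0.030303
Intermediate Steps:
t = -1/33 ≈ -0.030303
0*11 + t = 0*11 - 1/33 = 0 - 1/33 = -1/33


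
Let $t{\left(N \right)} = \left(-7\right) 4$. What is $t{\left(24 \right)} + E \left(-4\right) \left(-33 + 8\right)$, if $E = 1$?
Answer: $72$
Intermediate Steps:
$t{\left(N \right)} = -28$
$t{\left(24 \right)} + E \left(-4\right) \left(-33 + 8\right) = -28 + 1 \left(-4\right) \left(-33 + 8\right) = -28 - -100 = -28 + 100 = 72$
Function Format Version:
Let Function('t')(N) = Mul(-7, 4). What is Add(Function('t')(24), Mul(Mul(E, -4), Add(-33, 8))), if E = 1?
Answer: 72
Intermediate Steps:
Function('t')(N) = -28
Add(Function('t')(24), Mul(Mul(E, -4), Add(-33, 8))) = Add(-28, Mul(Mul(1, -4), Add(-33, 8))) = Add(-28, Mul(-4, -25)) = Add(-28, 100) = 72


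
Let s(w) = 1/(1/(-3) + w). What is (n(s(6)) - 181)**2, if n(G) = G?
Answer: 9449476/289 ≈ 32697.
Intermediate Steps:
s(w) = 1/(-1/3 + w)
(n(s(6)) - 181)**2 = (3/(-1 + 3*6) - 181)**2 = (3/(-1 + 18) - 181)**2 = (3/17 - 181)**2 = (-3074/17)**2 = 9449476/289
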